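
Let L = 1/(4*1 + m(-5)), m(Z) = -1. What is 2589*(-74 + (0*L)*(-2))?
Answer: -191586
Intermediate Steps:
L = ⅓ (L = 1/(4*1 - 1) = 1/(4 - 1) = 1/3 = ⅓ ≈ 0.33333)
2589*(-74 + (0*L)*(-2)) = 2589*(-74 + (0*(⅓))*(-2)) = 2589*(-74 + 0*(-2)) = 2589*(-74 + 0) = 2589*(-74) = -191586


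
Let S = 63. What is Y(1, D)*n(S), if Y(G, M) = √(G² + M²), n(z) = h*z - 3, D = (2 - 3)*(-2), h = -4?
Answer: -255*√5 ≈ -570.20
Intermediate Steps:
D = 2 (D = -1*(-2) = 2)
n(z) = -3 - 4*z (n(z) = -4*z - 3 = -3 - 4*z)
Y(1, D)*n(S) = √(1² + 2²)*(-3 - 4*63) = √(1 + 4)*(-3 - 252) = √5*(-255) = -255*√5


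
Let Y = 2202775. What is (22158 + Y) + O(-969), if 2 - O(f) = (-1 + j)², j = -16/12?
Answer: 20024366/9 ≈ 2.2249e+6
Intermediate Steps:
j = -4/3 (j = -16*1/12 = -4/3 ≈ -1.3333)
O(f) = -31/9 (O(f) = 2 - (-1 - 4/3)² = 2 - (-7/3)² = 2 - 1*49/9 = 2 - 49/9 = -31/9)
(22158 + Y) + O(-969) = (22158 + 2202775) - 31/9 = 2224933 - 31/9 = 20024366/9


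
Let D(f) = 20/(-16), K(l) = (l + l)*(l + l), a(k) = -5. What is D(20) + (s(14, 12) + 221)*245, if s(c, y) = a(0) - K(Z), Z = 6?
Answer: 70555/4 ≈ 17639.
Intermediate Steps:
K(l) = 4*l² (K(l) = (2*l)*(2*l) = 4*l²)
s(c, y) = -149 (s(c, y) = -5 - 4*6² = -5 - 4*36 = -5 - 1*144 = -5 - 144 = -149)
D(f) = -5/4 (D(f) = 20*(-1/16) = -5/4)
D(20) + (s(14, 12) + 221)*245 = -5/4 + (-149 + 221)*245 = -5/4 + 72*245 = -5/4 + 17640 = 70555/4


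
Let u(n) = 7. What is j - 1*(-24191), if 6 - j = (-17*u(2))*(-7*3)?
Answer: 21698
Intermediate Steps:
j = -2493 (j = 6 - (-17*7)*(-7*3) = 6 - (-119)*(-21) = 6 - 1*2499 = 6 - 2499 = -2493)
j - 1*(-24191) = -2493 - 1*(-24191) = -2493 + 24191 = 21698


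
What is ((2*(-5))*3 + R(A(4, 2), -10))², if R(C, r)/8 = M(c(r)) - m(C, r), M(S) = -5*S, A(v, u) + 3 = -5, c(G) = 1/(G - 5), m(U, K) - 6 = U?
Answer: 1156/9 ≈ 128.44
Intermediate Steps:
m(U, K) = 6 + U
c(G) = 1/(-5 + G)
A(v, u) = -8 (A(v, u) = -3 - 5 = -8)
R(C, r) = -48 - 40/(-5 + r) - 8*C (R(C, r) = 8*(-5/(-5 + r) - (6 + C)) = 8*(-5/(-5 + r) + (-6 - C)) = 8*(-6 - C - 5/(-5 + r)) = -48 - 40/(-5 + r) - 8*C)
((2*(-5))*3 + R(A(4, 2), -10))² = ((2*(-5))*3 + 8*(-5 + (-6 - 1*(-8))*(-5 - 10))/(-5 - 10))² = (-10*3 + 8*(-5 + (-6 + 8)*(-15))/(-15))² = (-30 + 8*(-1/15)*(-5 + 2*(-15)))² = (-30 + 8*(-1/15)*(-5 - 30))² = (-30 + 8*(-1/15)*(-35))² = (-30 + 56/3)² = (-34/3)² = 1156/9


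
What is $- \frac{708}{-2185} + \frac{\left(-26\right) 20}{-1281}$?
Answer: $\frac{2043148}{2798985} \approx 0.72996$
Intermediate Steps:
$- \frac{708}{-2185} + \frac{\left(-26\right) 20}{-1281} = \left(-708\right) \left(- \frac{1}{2185}\right) - - \frac{520}{1281} = \frac{708}{2185} + \frac{520}{1281} = \frac{2043148}{2798985}$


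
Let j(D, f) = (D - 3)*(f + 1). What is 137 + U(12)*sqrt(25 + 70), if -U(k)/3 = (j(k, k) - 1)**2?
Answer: 137 - 40368*sqrt(95) ≈ -3.9332e+5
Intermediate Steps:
j(D, f) = (1 + f)*(-3 + D) (j(D, f) = (-3 + D)*(1 + f) = (1 + f)*(-3 + D))
U(k) = -3*(-4 + k**2 - 2*k)**2 (U(k) = -3*((-3 + k - 3*k + k*k) - 1)**2 = -3*((-3 + k - 3*k + k**2) - 1)**2 = -3*((-3 + k**2 - 2*k) - 1)**2 = -3*(-4 + k**2 - 2*k)**2)
137 + U(12)*sqrt(25 + 70) = 137 + (-3*(4 - 1*12**2 + 2*12)**2)*sqrt(25 + 70) = 137 + (-3*(4 - 1*144 + 24)**2)*sqrt(95) = 137 + (-3*(4 - 144 + 24)**2)*sqrt(95) = 137 + (-3*(-116)**2)*sqrt(95) = 137 + (-3*13456)*sqrt(95) = 137 - 40368*sqrt(95)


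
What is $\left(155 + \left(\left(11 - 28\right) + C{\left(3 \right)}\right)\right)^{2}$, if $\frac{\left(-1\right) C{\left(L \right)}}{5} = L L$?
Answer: $8649$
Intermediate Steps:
$C{\left(L \right)} = - 5 L^{2}$ ($C{\left(L \right)} = - 5 L L = - 5 L^{2}$)
$\left(155 + \left(\left(11 - 28\right) + C{\left(3 \right)}\right)\right)^{2} = \left(155 + \left(\left(11 - 28\right) - 5 \cdot 3^{2}\right)\right)^{2} = \left(155 - 62\right)^{2} = 93^{2} = 8649$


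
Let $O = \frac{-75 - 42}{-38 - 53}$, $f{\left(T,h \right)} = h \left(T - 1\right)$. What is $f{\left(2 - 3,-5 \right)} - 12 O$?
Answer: $- \frac{38}{7} \approx -5.4286$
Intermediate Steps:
$f{\left(T,h \right)} = h \left(-1 + T\right)$
$O = \frac{9}{7}$ ($O = - \frac{117}{-91} = \left(-117\right) \left(- \frac{1}{91}\right) = \frac{9}{7} \approx 1.2857$)
$f{\left(2 - 3,-5 \right)} - 12 O = - 5 \left(-1 + \left(2 - 3\right)\right) - \frac{108}{7} = - 5 \left(-1 - 1\right) - \frac{108}{7} = \left(-5\right) \left(-2\right) - \frac{108}{7} = 10 - \frac{108}{7} = - \frac{38}{7}$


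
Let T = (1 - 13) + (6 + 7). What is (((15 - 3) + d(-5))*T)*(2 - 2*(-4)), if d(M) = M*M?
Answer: 370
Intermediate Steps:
d(M) = M²
T = 1 (T = -12 + 13 = 1)
(((15 - 3) + d(-5))*T)*(2 - 2*(-4)) = (((15 - 3) + (-5)²)*1)*(2 - 2*(-4)) = ((12 + 25)*1)*(2 + 8) = (37*1)*10 = 37*10 = 370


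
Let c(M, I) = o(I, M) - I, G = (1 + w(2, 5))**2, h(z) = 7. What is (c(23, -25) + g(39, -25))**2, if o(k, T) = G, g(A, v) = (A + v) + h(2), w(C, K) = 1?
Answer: 2500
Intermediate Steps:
g(A, v) = 7 + A + v (g(A, v) = (A + v) + 7 = 7 + A + v)
G = 4 (G = (1 + 1)**2 = 2**2 = 4)
o(k, T) = 4
c(M, I) = 4 - I
(c(23, -25) + g(39, -25))**2 = ((4 - 1*(-25)) + (7 + 39 - 25))**2 = ((4 + 25) + 21)**2 = (29 + 21)**2 = 50**2 = 2500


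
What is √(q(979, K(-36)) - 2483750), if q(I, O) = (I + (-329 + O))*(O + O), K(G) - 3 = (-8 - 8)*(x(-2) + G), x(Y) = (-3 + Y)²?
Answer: 14*I*√11158 ≈ 1478.8*I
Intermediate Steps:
K(G) = -397 - 16*G (K(G) = 3 + (-8 - 8)*((-3 - 2)² + G) = 3 - 16*((-5)² + G) = 3 - 16*(25 + G) = 3 + (-400 - 16*G) = -397 - 16*G)
q(I, O) = 2*O*(-329 + I + O) (q(I, O) = (-329 + I + O)*(2*O) = 2*O*(-329 + I + O))
√(q(979, K(-36)) - 2483750) = √(2*(-397 - 16*(-36))*(-329 + 979 + (-397 - 16*(-36))) - 2483750) = √(2*(-397 + 576)*(-329 + 979 + (-397 + 576)) - 2483750) = √(2*179*(-329 + 979 + 179) - 2483750) = √(2*179*829 - 2483750) = √(296782 - 2483750) = √(-2186968) = 14*I*√11158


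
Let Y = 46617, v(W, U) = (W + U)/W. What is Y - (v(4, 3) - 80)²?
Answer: 647903/16 ≈ 40494.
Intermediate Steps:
v(W, U) = (U + W)/W
Y - (v(4, 3) - 80)² = 46617 - ((3 + 4)/4 - 80)² = 46617 - ((¼)*7 - 80)² = 46617 - (7/4 - 80)² = 46617 - (-313/4)² = 46617 - 1*97969/16 = 46617 - 97969/16 = 647903/16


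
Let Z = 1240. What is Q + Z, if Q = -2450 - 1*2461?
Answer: -3671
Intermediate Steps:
Q = -4911 (Q = -2450 - 2461 = -4911)
Q + Z = -4911 + 1240 = -3671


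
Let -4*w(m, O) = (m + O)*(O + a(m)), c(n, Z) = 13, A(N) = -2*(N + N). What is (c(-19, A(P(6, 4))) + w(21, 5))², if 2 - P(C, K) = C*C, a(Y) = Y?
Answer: 24336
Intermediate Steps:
P(C, K) = 2 - C² (P(C, K) = 2 - C*C = 2 - C²)
A(N) = -4*N
w(m, O) = -(O + m)²/4 (w(m, O) = -(m + O)*(O + m)/4 = -(O + m)*(O + m)/4 = -(O + m)²/4)
(c(-19, A(P(6, 4))) + w(21, 5))² = (13 + (-¼*5² - ¼*21² - ½*5*21))² = (13 + (-¼*25 - ¼*441 - 105/2))² = (13 + (-25/4 - 441/4 - 105/2))² = (13 - 169)² = (-156)² = 24336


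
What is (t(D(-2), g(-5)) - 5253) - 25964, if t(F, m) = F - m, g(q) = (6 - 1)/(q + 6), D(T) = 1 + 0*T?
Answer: -31221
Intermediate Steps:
D(T) = 1 (D(T) = 1 + 0 = 1)
g(q) = 5/(6 + q)
(t(D(-2), g(-5)) - 5253) - 25964 = ((1 - 5/(6 - 5)) - 5253) - 25964 = ((1 - 5/1) - 5253) - 25964 = ((1 - 5) - 5253) - 25964 = (-4 - 5253) - 25964 = -5257 - 25964 = -31221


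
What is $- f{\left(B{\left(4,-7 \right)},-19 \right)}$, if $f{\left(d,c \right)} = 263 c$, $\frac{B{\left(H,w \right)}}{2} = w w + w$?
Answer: $4997$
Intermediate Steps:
$B{\left(H,w \right)} = 2 w + 2 w^{2}$ ($B{\left(H,w \right)} = 2 \left(w w + w\right) = 2 \left(w^{2} + w\right) = 2 \left(w + w^{2}\right) = 2 w + 2 w^{2}$)
$- f{\left(B{\left(4,-7 \right)},-19 \right)} = - 263 \left(-19\right) = \left(-1\right) \left(-4997\right) = 4997$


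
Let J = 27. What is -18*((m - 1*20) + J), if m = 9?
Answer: -288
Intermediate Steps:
-18*((m - 1*20) + J) = -18*((9 - 1*20) + 27) = -18*((9 - 20) + 27) = -18*(-11 + 27) = -18*16 = -288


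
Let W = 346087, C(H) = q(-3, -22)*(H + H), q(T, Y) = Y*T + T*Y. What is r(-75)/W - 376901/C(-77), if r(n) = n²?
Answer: 18650697341/1005036648 ≈ 18.557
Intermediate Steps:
q(T, Y) = 2*T*Y (q(T, Y) = T*Y + T*Y = 2*T*Y)
C(H) = 264*H (C(H) = (2*(-3)*(-22))*(H + H) = 132*(2*H) = 264*H)
r(-75)/W - 376901/C(-77) = (-75)²/346087 - 376901/(264*(-77)) = 5625*(1/346087) - 376901/(-20328) = 5625/346087 - 376901*(-1/20328) = 5625/346087 + 53843/2904 = 18650697341/1005036648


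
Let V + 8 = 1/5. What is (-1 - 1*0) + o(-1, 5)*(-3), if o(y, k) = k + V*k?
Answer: 101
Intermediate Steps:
V = -39/5 (V = -8 + 1/5 = -8 + ⅕ = -39/5 ≈ -7.8000)
o(y, k) = -34*k/5 (o(y, k) = k - 39*k/5 = -34*k/5)
(-1 - 1*0) + o(-1, 5)*(-3) = (-1 - 1*0) - 34/5*5*(-3) = (-1 + 0) - 34*(-3) = -1 + 102 = 101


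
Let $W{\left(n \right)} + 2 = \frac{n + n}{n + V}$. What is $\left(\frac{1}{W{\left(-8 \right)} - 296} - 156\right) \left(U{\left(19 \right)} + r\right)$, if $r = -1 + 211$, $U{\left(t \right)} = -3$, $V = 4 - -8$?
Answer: $- \frac{9752391}{302} \approx -32293.0$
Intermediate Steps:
$V = 12$ ($V = 4 + 8 = 12$)
$r = 210$
$W{\left(n \right)} = -2 + \frac{2 n}{12 + n}$ ($W{\left(n \right)} = -2 + \frac{n + n}{n + 12} = -2 + \frac{2 n}{12 + n}$)
$\left(\frac{1}{W{\left(-8 \right)} - 296} - 156\right) \left(U{\left(19 \right)} + r\right) = \left(\frac{1}{- \frac{24}{12 - 8} - 296} - 156\right) \left(-3 + 210\right) = \left(\frac{1}{- \frac{24}{4} - 296} - 156\right) 207 = \left(\frac{1}{\left(-24\right) \frac{1}{4} - 296} - 156\right) 207 = \left(\frac{1}{-6 - 296} - 156\right) 207 = \left(\frac{1}{-302} - 156\right) 207 = \left(- \frac{1}{302} - 156\right) 207 = \left(- \frac{47113}{302}\right) 207 = - \frac{9752391}{302}$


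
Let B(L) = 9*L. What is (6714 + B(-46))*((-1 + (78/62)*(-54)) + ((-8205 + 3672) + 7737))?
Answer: 612278100/31 ≈ 1.9751e+7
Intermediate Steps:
(6714 + B(-46))*((-1 + (78/62)*(-54)) + ((-8205 + 3672) + 7737)) = (6714 + 9*(-46))*((-1 + (78/62)*(-54)) + ((-8205 + 3672) + 7737)) = (6714 - 414)*((-1 + (78*(1/62))*(-54)) + (-4533 + 7737)) = 6300*((-1 + (39/31)*(-54)) + 3204) = 6300*((-1 - 2106/31) + 3204) = 6300*(-2137/31 + 3204) = 6300*(97187/31) = 612278100/31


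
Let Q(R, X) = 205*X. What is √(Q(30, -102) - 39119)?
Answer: I*√60029 ≈ 245.01*I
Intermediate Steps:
√(Q(30, -102) - 39119) = √(205*(-102) - 39119) = √(-20910 - 39119) = √(-60029) = I*√60029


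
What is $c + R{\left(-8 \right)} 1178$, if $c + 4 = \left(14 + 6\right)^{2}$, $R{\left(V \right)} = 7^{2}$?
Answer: $58118$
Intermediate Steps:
$R{\left(V \right)} = 49$
$c = 396$ ($c = -4 + \left(14 + 6\right)^{2} = -4 + 20^{2} = -4 + 400 = 396$)
$c + R{\left(-8 \right)} 1178 = 396 + 49 \cdot 1178 = 396 + 57722 = 58118$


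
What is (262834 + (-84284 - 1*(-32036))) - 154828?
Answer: 55758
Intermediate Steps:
(262834 + (-84284 - 1*(-32036))) - 154828 = (262834 + (-84284 + 32036)) - 154828 = (262834 - 52248) - 154828 = 210586 - 154828 = 55758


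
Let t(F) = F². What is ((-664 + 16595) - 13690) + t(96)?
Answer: 11457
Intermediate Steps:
((-664 + 16595) - 13690) + t(96) = ((-664 + 16595) - 13690) + 96² = (15931 - 13690) + 9216 = 2241 + 9216 = 11457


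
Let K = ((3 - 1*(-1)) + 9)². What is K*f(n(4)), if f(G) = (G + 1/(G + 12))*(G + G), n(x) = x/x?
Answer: 364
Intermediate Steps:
n(x) = 1
f(G) = 2*G*(G + 1/(12 + G)) (f(G) = (G + 1/(12 + G))*(2*G) = 2*G*(G + 1/(12 + G)))
K = 169 (K = ((3 + 1) + 9)² = (4 + 9)² = 13² = 169)
K*f(n(4)) = 169*(2*1*(1 + 1² + 12*1)/(12 + 1)) = 169*(2*1*(1 + 1 + 12)/13) = 169*(2*1*(1/13)*14) = 169*(28/13) = 364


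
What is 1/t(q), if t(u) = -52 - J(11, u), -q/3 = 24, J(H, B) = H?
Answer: -1/63 ≈ -0.015873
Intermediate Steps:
q = -72 (q = -3*24 = -72)
t(u) = -63 (t(u) = -52 - 1*11 = -52 - 11 = -63)
1/t(q) = 1/(-63) = -1/63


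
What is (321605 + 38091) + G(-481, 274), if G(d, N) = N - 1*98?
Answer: 359872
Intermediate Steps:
G(d, N) = -98 + N (G(d, N) = N - 98 = -98 + N)
(321605 + 38091) + G(-481, 274) = (321605 + 38091) + (-98 + 274) = 359696 + 176 = 359872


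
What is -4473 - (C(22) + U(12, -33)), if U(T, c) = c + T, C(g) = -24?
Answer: -4428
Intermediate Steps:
U(T, c) = T + c
-4473 - (C(22) + U(12, -33)) = -4473 - (-24 + (12 - 33)) = -4473 - (-24 - 21) = -4473 - 1*(-45) = -4473 + 45 = -4428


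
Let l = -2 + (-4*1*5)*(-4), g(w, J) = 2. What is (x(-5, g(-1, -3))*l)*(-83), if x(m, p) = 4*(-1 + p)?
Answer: -25896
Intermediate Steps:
x(m, p) = -4 + 4*p
l = 78 (l = -2 - 4*5*(-4) = -2 - 20*(-4) = -2 + 80 = 78)
(x(-5, g(-1, -3))*l)*(-83) = ((-4 + 4*2)*78)*(-83) = ((-4 + 8)*78)*(-83) = (4*78)*(-83) = 312*(-83) = -25896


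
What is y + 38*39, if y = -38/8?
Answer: 5909/4 ≈ 1477.3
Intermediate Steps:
y = -19/4 (y = -38*1/8 = -19/4 ≈ -4.7500)
y + 38*39 = -19/4 + 38*39 = -19/4 + 1482 = 5909/4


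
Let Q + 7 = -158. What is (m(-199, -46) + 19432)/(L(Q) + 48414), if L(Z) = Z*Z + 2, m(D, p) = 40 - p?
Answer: 19518/75641 ≈ 0.25803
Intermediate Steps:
Q = -165 (Q = -7 - 158 = -165)
L(Z) = 2 + Z² (L(Z) = Z² + 2 = 2 + Z²)
(m(-199, -46) + 19432)/(L(Q) + 48414) = ((40 - 1*(-46)) + 19432)/((2 + (-165)²) + 48414) = ((40 + 46) + 19432)/((2 + 27225) + 48414) = (86 + 19432)/(27227 + 48414) = 19518/75641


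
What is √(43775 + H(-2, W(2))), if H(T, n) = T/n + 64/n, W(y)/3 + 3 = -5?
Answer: √1575807/6 ≈ 209.22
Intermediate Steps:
W(y) = -24 (W(y) = -9 + 3*(-5) = -9 - 15 = -24)
H(T, n) = 64/n + T/n
√(43775 + H(-2, W(2))) = √(43775 + (64 - 2)/(-24)) = √(43775 - 1/24*62) = √(43775 - 31/12) = √(525269/12) = √1575807/6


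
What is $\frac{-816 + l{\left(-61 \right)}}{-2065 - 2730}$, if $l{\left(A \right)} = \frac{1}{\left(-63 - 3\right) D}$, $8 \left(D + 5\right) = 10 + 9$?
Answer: $\frac{565484}{3322935} \approx 0.17018$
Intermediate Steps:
$D = - \frac{21}{8}$ ($D = -5 + \frac{10 + 9}{8} = -5 + \frac{1}{8} \cdot 19 = -5 + \frac{19}{8} = - \frac{21}{8} \approx -2.625$)
$l{\left(A \right)} = \frac{4}{693}$ ($l{\left(A \right)} = \frac{1}{\left(-63 - 3\right) \left(- \frac{21}{8}\right)} = \frac{1}{-66} \left(- \frac{8}{21}\right) = \left(- \frac{1}{66}\right) \left(- \frac{8}{21}\right) = \frac{4}{693}$)
$\frac{-816 + l{\left(-61 \right)}}{-2065 - 2730} = \frac{-816 + \frac{4}{693}}{-2065 - 2730} = - \frac{565484}{693 \left(-4795\right)} = \left(- \frac{565484}{693}\right) \left(- \frac{1}{4795}\right) = \frac{565484}{3322935}$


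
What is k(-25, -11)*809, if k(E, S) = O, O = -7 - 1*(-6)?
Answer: -809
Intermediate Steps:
O = -1 (O = -7 + 6 = -1)
k(E, S) = -1
k(-25, -11)*809 = -1*809 = -809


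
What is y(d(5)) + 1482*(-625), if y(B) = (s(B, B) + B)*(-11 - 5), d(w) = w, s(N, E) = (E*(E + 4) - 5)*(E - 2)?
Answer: -928250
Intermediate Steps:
s(N, E) = (-5 + E*(4 + E))*(-2 + E) (s(N, E) = (E*(4 + E) - 5)*(-2 + E) = (-5 + E*(4 + E))*(-2 + E))
y(B) = -160 - 32*B² - 16*B³ + 192*B (y(B) = ((10 + B³ - 13*B + 2*B²) + B)*(-11 - 5) = (10 + B³ - 12*B + 2*B²)*(-16) = -160 - 32*B² - 16*B³ + 192*B)
y(d(5)) + 1482*(-625) = (-160 - 32*5² - 16*5³ + 192*5) + 1482*(-625) = (-160 - 32*25 - 16*125 + 960) - 926250 = (-160 - 800 - 2000 + 960) - 926250 = -2000 - 926250 = -928250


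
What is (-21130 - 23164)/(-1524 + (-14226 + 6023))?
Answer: 44294/9727 ≈ 4.5537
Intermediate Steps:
(-21130 - 23164)/(-1524 + (-14226 + 6023)) = -44294/(-1524 - 8203) = -44294/(-9727) = -44294*(-1/9727) = 44294/9727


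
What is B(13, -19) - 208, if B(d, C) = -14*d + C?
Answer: -409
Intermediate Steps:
B(d, C) = C - 14*d
B(13, -19) - 208 = (-19 - 14*13) - 208 = (-19 - 182) - 208 = -201 - 208 = -409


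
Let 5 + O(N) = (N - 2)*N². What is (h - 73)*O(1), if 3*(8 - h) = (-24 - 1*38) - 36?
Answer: 194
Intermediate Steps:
O(N) = -5 + N²*(-2 + N) (O(N) = -5 + (N - 2)*N² = -5 + (-2 + N)*N² = -5 + N²*(-2 + N))
h = 122/3 (h = 8 - ((-24 - 1*38) - 36)/3 = 8 - ((-24 - 38) - 36)/3 = 8 - (-62 - 36)/3 = 8 - ⅓*(-98) = 8 + 98/3 = 122/3 ≈ 40.667)
(h - 73)*O(1) = (122/3 - 73)*(-5 + 1³ - 2*1²) = -97*(-5 + 1 - 2*1)/3 = -97*(-5 + 1 - 2)/3 = -97/3*(-6) = 194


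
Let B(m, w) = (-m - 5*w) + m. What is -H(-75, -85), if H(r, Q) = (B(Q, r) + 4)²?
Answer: -143641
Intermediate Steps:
B(m, w) = -5*w
H(r, Q) = (4 - 5*r)² (H(r, Q) = (-5*r + 4)² = (4 - 5*r)²)
-H(-75, -85) = -(-4 + 5*(-75))² = -(-4 - 375)² = -1*(-379)² = -1*143641 = -143641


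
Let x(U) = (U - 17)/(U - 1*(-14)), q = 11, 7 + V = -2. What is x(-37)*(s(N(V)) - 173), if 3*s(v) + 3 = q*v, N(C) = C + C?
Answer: -12960/23 ≈ -563.48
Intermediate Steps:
V = -9 (V = -7 - 2 = -9)
N(C) = 2*C
s(v) = -1 + 11*v/3 (s(v) = -1 + (11*v)/3 = -1 + 11*v/3)
x(U) = (-17 + U)/(14 + U) (x(U) = (-17 + U)/(U + 14) = (-17 + U)/(14 + U))
x(-37)*(s(N(V)) - 173) = ((-17 - 37)/(14 - 37))*((-1 + 11*(2*(-9))/3) - 173) = (-54/(-23))*((-1 + (11/3)*(-18)) - 173) = (-1/23*(-54))*((-1 - 66) - 173) = 54*(-67 - 173)/23 = (54/23)*(-240) = -12960/23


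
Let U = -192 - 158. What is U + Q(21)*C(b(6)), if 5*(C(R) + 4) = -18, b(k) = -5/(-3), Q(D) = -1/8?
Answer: -6981/20 ≈ -349.05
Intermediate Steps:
Q(D) = -⅛ (Q(D) = -1*⅛ = -⅛)
U = -350
b(k) = 5/3 (b(k) = -5*(-⅓) = 5/3)
C(R) = -38/5 (C(R) = -4 + (⅕)*(-18) = -4 - 18/5 = -38/5)
U + Q(21)*C(b(6)) = -350 - ⅛*(-38/5) = -350 + 19/20 = -6981/20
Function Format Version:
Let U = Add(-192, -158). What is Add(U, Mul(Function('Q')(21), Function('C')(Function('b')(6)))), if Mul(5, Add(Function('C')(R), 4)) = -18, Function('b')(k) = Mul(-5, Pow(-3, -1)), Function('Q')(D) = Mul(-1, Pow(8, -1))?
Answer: Rational(-6981, 20) ≈ -349.05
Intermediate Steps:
Function('Q')(D) = Rational(-1, 8) (Function('Q')(D) = Mul(-1, Rational(1, 8)) = Rational(-1, 8))
U = -350
Function('b')(k) = Rational(5, 3) (Function('b')(k) = Mul(-5, Rational(-1, 3)) = Rational(5, 3))
Function('C')(R) = Rational(-38, 5) (Function('C')(R) = Add(-4, Mul(Rational(1, 5), -18)) = Add(-4, Rational(-18, 5)) = Rational(-38, 5))
Add(U, Mul(Function('Q')(21), Function('C')(Function('b')(6)))) = Add(-350, Mul(Rational(-1, 8), Rational(-38, 5))) = Add(-350, Rational(19, 20)) = Rational(-6981, 20)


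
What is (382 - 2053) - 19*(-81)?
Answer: -132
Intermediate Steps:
(382 - 2053) - 19*(-81) = -1671 + 1539 = -132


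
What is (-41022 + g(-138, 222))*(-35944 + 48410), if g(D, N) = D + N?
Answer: -510333108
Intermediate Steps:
(-41022 + g(-138, 222))*(-35944 + 48410) = (-41022 + (-138 + 222))*(-35944 + 48410) = (-41022 + 84)*12466 = -40938*12466 = -510333108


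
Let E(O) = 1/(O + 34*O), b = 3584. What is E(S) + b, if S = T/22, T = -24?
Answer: 1505269/420 ≈ 3584.0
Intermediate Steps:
S = -12/11 (S = -24/22 = -24*1/22 = -12/11 ≈ -1.0909)
E(O) = 1/(35*O)
E(S) + b = 1/(35*(-12/11)) + 3584 = (1/35)*(-11/12) + 3584 = -11/420 + 3584 = 1505269/420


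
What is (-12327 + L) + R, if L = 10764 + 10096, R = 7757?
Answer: 16290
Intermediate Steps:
L = 20860
(-12327 + L) + R = (-12327 + 20860) + 7757 = 8533 + 7757 = 16290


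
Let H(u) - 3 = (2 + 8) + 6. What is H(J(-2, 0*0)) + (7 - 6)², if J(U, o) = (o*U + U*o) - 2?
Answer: 20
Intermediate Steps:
J(U, o) = -2 + 2*U*o (J(U, o) = (U*o + U*o) - 2 = 2*U*o - 2 = -2 + 2*U*o)
H(u) = 19 (H(u) = 3 + ((2 + 8) + 6) = 3 + (10 + 6) = 3 + 16 = 19)
H(J(-2, 0*0)) + (7 - 6)² = 19 + (7 - 6)² = 19 + 1² = 19 + 1 = 20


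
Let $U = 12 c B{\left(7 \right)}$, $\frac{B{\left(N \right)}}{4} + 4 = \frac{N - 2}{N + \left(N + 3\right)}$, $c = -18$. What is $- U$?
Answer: $- \frac{54432}{17} \approx -3201.9$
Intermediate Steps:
$B{\left(N \right)} = -16 + \frac{4 \left(-2 + N\right)}{3 + 2 N}$ ($B{\left(N \right)} = -16 + 4 \frac{N - 2}{N + \left(N + 3\right)} = -16 + 4 \frac{-2 + N}{N + \left(3 + N\right)} = -16 + 4 \frac{-2 + N}{3 + 2 N} = -16 + \frac{4 \left(-2 + N\right)}{3 + 2 N}$)
$U = \frac{54432}{17}$ ($U = 12 \left(-18\right) \frac{28 \left(-2 - 7\right)}{3 + 2 \cdot 7} = - 216 \frac{28 \left(-2 - 7\right)}{3 + 14} = - 216 \cdot 28 \cdot \frac{1}{17} \left(-9\right) = \left(-216\right) \left(- \frac{252}{17}\right) = \frac{54432}{17} \approx 3201.9$)
$- U = \left(-1\right) \frac{54432}{17} = - \frac{54432}{17}$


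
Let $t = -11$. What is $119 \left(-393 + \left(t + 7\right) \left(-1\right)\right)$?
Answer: $-46291$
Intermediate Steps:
$119 \left(-393 + \left(t + 7\right) \left(-1\right)\right) = 119 \left(-393 + \left(-11 + 7\right) \left(-1\right)\right) = 119 \left(-393 - -4\right) = 119 \left(-393 + 4\right) = 119 \left(-389\right) = -46291$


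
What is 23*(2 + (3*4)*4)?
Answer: 1150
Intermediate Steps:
23*(2 + (3*4)*4) = 23*(2 + 12*4) = 23*(2 + 48) = 23*50 = 1150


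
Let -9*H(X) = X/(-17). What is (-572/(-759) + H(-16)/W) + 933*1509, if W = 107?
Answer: 530119964497/376533 ≈ 1.4079e+6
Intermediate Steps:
H(X) = X/153 (H(X) = -X/(9*(-17)) = -X*(-1)/(9*17) = -(-1)*X/153 = X/153)
(-572/(-759) + H(-16)/W) + 933*1509 = (-572/(-759) + ((1/153)*(-16))/107) + 933*1509 = (-572*(-1/759) - 16/153*1/107) + 1407897 = (52/69 - 16/16371) + 1407897 = 283396/376533 + 1407897 = 530119964497/376533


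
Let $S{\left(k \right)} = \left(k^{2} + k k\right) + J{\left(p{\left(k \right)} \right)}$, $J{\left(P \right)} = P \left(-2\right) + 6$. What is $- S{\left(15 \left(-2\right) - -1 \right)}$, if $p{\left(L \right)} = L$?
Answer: $-1746$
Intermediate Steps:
$J{\left(P \right)} = 6 - 2 P$ ($J{\left(P \right)} = - 2 P + 6 = 6 - 2 P$)
$S{\left(k \right)} = 6 - 2 k + 2 k^{2}$ ($S{\left(k \right)} = \left(k^{2} + k k\right) - \left(-6 + 2 k\right) = \left(k^{2} + k^{2}\right) - \left(-6 + 2 k\right) = 2 k^{2} - \left(-6 + 2 k\right) = 6 - 2 k + 2 k^{2}$)
$- S{\left(15 \left(-2\right) - -1 \right)} = - (6 - 2 \left(15 \left(-2\right) - -1\right) + 2 \left(15 \left(-2\right) - -1\right)^{2}) = - (6 - 2 \left(-30 + \left(-1 + 2\right)\right) + 2 \left(-30 + \left(-1 + 2\right)\right)^{2}) = - (6 - 2 \left(-30 + 1\right) + 2 \left(-30 + 1\right)^{2}) = - (6 - -58 + 2 \left(-29\right)^{2}) = - (6 + 58 + 2 \cdot 841) = - (6 + 58 + 1682) = \left(-1\right) 1746 = -1746$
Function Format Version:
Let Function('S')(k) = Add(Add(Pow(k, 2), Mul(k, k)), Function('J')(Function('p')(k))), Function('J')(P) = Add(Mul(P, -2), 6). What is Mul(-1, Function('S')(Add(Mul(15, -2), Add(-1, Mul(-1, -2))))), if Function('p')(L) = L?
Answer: -1746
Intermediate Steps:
Function('J')(P) = Add(6, Mul(-2, P)) (Function('J')(P) = Add(Mul(-2, P), 6) = Add(6, Mul(-2, P)))
Function('S')(k) = Add(6, Mul(-2, k), Mul(2, Pow(k, 2))) (Function('S')(k) = Add(Add(Pow(k, 2), Mul(k, k)), Add(6, Mul(-2, k))) = Add(Add(Pow(k, 2), Pow(k, 2)), Add(6, Mul(-2, k))) = Add(Mul(2, Pow(k, 2)), Add(6, Mul(-2, k))) = Add(6, Mul(-2, k), Mul(2, Pow(k, 2))))
Mul(-1, Function('S')(Add(Mul(15, -2), Add(-1, Mul(-1, -2))))) = Mul(-1, Add(6, Mul(-2, Add(Mul(15, -2), Add(-1, Mul(-1, -2)))), Mul(2, Pow(Add(Mul(15, -2), Add(-1, Mul(-1, -2))), 2)))) = Mul(-1, Add(6, Mul(-2, Add(-30, Add(-1, 2))), Mul(2, Pow(Add(-30, Add(-1, 2)), 2)))) = Mul(-1, Add(6, Mul(-2, Add(-30, 1)), Mul(2, Pow(Add(-30, 1), 2)))) = Mul(-1, Add(6, Mul(-2, -29), Mul(2, Pow(-29, 2)))) = Mul(-1, Add(6, 58, Mul(2, 841))) = Mul(-1, Add(6, 58, 1682)) = Mul(-1, 1746) = -1746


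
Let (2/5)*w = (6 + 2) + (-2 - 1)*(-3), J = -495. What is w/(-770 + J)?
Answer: -17/506 ≈ -0.033597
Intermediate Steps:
w = 85/2 (w = 5*((6 + 2) + (-2 - 1)*(-3))/2 = 5*(8 - 3*(-3))/2 = 5*(8 + 9)/2 = (5/2)*17 = 85/2 ≈ 42.500)
w/(-770 + J) = 85/(2*(-770 - 495)) = (85/2)/(-1265) = (85/2)*(-1/1265) = -17/506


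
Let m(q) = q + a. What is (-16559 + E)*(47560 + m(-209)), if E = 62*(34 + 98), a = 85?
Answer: -397276500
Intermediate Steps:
E = 8184 (E = 62*132 = 8184)
m(q) = 85 + q (m(q) = q + 85 = 85 + q)
(-16559 + E)*(47560 + m(-209)) = (-16559 + 8184)*(47560 + (85 - 209)) = -8375*(47560 - 124) = -8375*47436 = -397276500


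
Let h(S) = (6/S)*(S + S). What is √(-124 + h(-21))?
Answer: 4*I*√7 ≈ 10.583*I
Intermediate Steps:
h(S) = 12 (h(S) = (6/S)*(2*S) = 12)
√(-124 + h(-21)) = √(-124 + 12) = √(-112) = 4*I*√7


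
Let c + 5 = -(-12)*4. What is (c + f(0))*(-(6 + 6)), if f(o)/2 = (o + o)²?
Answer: -516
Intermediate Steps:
f(o) = 8*o² (f(o) = 2*(o + o)² = 2*(2*o)² = 2*(4*o²) = 8*o²)
c = 43 (c = -5 - (-12)*4 = -5 - 4*(-12) = -5 + 48 = 43)
(c + f(0))*(-(6 + 6)) = (43 + 8*0²)*(-(6 + 6)) = (43 + 8*0)*(-1*12) = (43 + 0)*(-12) = 43*(-12) = -516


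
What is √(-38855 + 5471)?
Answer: 2*I*√8346 ≈ 182.71*I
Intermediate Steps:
√(-38855 + 5471) = √(-33384) = 2*I*√8346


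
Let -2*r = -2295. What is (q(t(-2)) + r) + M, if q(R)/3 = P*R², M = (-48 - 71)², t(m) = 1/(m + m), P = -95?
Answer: 244651/16 ≈ 15291.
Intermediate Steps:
r = 2295/2 (r = -½*(-2295) = 2295/2 ≈ 1147.5)
t(m) = 1/(2*m)
M = 14161 (M = (-119)² = 14161)
q(R) = -285*R² (q(R) = 3*(-95*R²) = -285*R²)
(q(t(-2)) + r) + M = (-285*((½)/(-2))² + 2295/2) + 14161 = (-285*((½)*(-½))² + 2295/2) + 14161 = (-285*(-¼)² + 2295/2) + 14161 = (-285*1/16 + 2295/2) + 14161 = (-285/16 + 2295/2) + 14161 = 18075/16 + 14161 = 244651/16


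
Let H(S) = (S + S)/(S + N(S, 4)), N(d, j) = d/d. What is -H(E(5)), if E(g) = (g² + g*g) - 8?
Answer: -84/43 ≈ -1.9535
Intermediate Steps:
N(d, j) = 1
E(g) = -8 + 2*g² (E(g) = (g² + g²) - 8 = 2*g² - 8 = -8 + 2*g²)
H(S) = 2*S/(1 + S) (H(S) = (S + S)/(S + 1) = (2*S)/(1 + S) = 2*S/(1 + S))
-H(E(5)) = -2*(-8 + 2*5²)/(1 + (-8 + 2*5²)) = -2*(-8 + 2*25)/(1 + (-8 + 2*25)) = -2*(-8 + 50)/(1 + (-8 + 50)) = -2*42/(1 + 42) = -2*42/43 = -1*84/43 = -84/43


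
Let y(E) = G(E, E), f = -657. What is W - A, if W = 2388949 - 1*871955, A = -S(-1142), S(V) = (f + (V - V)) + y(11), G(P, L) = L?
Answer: 1516348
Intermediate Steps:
y(E) = E
S(V) = -646 (S(V) = (-657 + (V - V)) + 11 = (-657 + 0) + 11 = -657 + 11 = -646)
A = 646 (A = -1*(-646) = 646)
W = 1516994 (W = 2388949 - 871955 = 1516994)
W - A = 1516994 - 1*646 = 1516994 - 646 = 1516348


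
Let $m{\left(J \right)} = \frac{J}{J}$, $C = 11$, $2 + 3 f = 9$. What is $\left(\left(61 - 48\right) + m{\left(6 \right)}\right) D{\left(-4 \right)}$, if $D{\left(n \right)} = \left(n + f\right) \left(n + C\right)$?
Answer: $- \frac{490}{3} \approx -163.33$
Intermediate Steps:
$f = \frac{7}{3}$ ($f = - \frac{2}{3} + \frac{1}{3} \cdot 9 = - \frac{2}{3} + 3 = \frac{7}{3} \approx 2.3333$)
$m{\left(J \right)} = 1$
$D{\left(n \right)} = \left(11 + n\right) \left(\frac{7}{3} + n\right)$ ($D{\left(n \right)} = \left(n + \frac{7}{3}\right) \left(n + 11\right) = \left(\frac{7}{3} + n\right) \left(11 + n\right) = \left(11 + n\right) \left(\frac{7}{3} + n\right)$)
$\left(\left(61 - 48\right) + m{\left(6 \right)}\right) D{\left(-4 \right)} = \left(\left(61 - 48\right) + 1\right) \left(\frac{77}{3} + \left(-4\right)^{2} + \frac{40}{3} \left(-4\right)\right) = \left(13 + 1\right) \left(\frac{77}{3} + 16 - \frac{160}{3}\right) = 14 \left(- \frac{35}{3}\right) = - \frac{490}{3}$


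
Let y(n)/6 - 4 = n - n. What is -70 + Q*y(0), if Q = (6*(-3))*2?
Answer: -934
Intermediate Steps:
Q = -36 (Q = -18*2 = -36)
y(n) = 24 (y(n) = 24 + 6*(n - n) = 24 + 6*0 = 24 + 0 = 24)
-70 + Q*y(0) = -70 - 36*24 = -70 - 864 = -934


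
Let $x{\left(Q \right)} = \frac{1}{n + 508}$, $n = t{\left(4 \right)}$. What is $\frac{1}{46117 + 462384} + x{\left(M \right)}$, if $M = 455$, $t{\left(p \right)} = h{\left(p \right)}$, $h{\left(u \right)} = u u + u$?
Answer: $\frac{509029}{268488528} \approx 0.0018959$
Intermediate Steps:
$h{\left(u \right)} = u + u^{2}$ ($h{\left(u \right)} = u^{2} + u = u + u^{2}$)
$t{\left(p \right)} = p \left(1 + p\right)$
$n = 20$ ($n = 4 \left(1 + 4\right) = 4 \cdot 5 = 20$)
$x{\left(Q \right)} = \frac{1}{528}$ ($x{\left(Q \right)} = \frac{1}{20 + 508} = \frac{1}{528}$)
$\frac{1}{46117 + 462384} + x{\left(M \right)} = \frac{1}{46117 + 462384} + \frac{1}{528} = \frac{1}{508501} + \frac{1}{528} = \frac{509029}{268488528}$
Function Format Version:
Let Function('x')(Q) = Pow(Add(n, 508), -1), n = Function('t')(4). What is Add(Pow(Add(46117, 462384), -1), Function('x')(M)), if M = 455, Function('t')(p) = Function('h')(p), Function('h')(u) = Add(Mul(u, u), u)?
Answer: Rational(509029, 268488528) ≈ 0.0018959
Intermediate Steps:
Function('h')(u) = Add(u, Pow(u, 2)) (Function('h')(u) = Add(Pow(u, 2), u) = Add(u, Pow(u, 2)))
Function('t')(p) = Mul(p, Add(1, p))
n = 20 (n = Mul(4, Add(1, 4)) = Mul(4, 5) = 20)
Function('x')(Q) = Rational(1, 528) (Function('x')(Q) = Pow(Add(20, 508), -1) = Pow(528, -1) = Rational(1, 528))
Add(Pow(Add(46117, 462384), -1), Function('x')(M)) = Add(Pow(Add(46117, 462384), -1), Rational(1, 528)) = Add(Pow(508501, -1), Rational(1, 528)) = Add(Rational(1, 508501), Rational(1, 528)) = Rational(509029, 268488528)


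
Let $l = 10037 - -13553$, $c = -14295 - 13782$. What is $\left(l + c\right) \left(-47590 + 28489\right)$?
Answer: $85706187$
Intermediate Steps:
$c = -28077$
$l = 23590$ ($l = 10037 + 13553 = 23590$)
$\left(l + c\right) \left(-47590 + 28489\right) = \left(23590 - 28077\right) \left(-47590 + 28489\right) = \left(-4487\right) \left(-19101\right) = 85706187$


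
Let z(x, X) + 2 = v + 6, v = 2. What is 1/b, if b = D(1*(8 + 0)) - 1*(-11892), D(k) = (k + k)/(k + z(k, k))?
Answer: 7/83252 ≈ 8.4082e-5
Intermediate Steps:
z(x, X) = 6 (z(x, X) = -2 + (2 + 6) = -2 + 8 = 6)
D(k) = 2*k/(6 + k) (D(k) = (k + k)/(k + 6) = (2*k)/(6 + k) = 2*k/(6 + k))
b = 83252/7 (b = 2*(1*(8 + 0))/(6 + 1*(8 + 0)) - 1*(-11892) = 2*(1*8)/(6 + 1*8) + 11892 = 2*8/(6 + 8) + 11892 = 2*8/14 + 11892 = 2*8*(1/14) + 11892 = 8/7 + 11892 = 83252/7 ≈ 11893.)
1/b = 1/(83252/7) = 7/83252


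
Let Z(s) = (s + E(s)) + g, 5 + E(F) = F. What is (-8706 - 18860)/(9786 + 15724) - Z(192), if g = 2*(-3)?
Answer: -4771398/12755 ≈ -374.08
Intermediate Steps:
E(F) = -5 + F
g = -6
Z(s) = -11 + 2*s (Z(s) = (s + (-5 + s)) - 6 = (-5 + 2*s) - 6 = -11 + 2*s)
(-8706 - 18860)/(9786 + 15724) - Z(192) = (-8706 - 18860)/(9786 + 15724) - (-11 + 2*192) = -27566/25510 - (-11 + 384) = -27566*1/25510 - 1*373 = -13783/12755 - 373 = -4771398/12755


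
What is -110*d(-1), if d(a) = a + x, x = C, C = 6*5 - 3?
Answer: -2860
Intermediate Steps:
C = 27 (C = 30 - 3 = 27)
x = 27
d(a) = 27 + a (d(a) = a + 27 = 27 + a)
-110*d(-1) = -110*(27 - 1) = -110*26 = -2860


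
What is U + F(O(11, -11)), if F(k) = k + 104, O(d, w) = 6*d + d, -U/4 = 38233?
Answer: -152751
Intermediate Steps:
U = -152932 (U = -4*38233 = -152932)
O(d, w) = 7*d
F(k) = 104 + k
U + F(O(11, -11)) = -152932 + (104 + 7*11) = -152932 + (104 + 77) = -152932 + 181 = -152751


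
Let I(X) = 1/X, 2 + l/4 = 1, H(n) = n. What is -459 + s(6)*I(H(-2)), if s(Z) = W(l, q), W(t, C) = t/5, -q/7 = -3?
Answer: -2293/5 ≈ -458.60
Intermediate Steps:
q = 21 (q = -7*(-3) = 21)
l = -4 (l = -8 + 4*1 = -8 + 4 = -4)
W(t, C) = t/5 (W(t, C) = t*(⅕) = t/5)
s(Z) = -⅘ (s(Z) = (⅕)*(-4) = -⅘)
-459 + s(6)*I(H(-2)) = -459 - ⅘/(-2) = -459 - ⅘*(-½) = -459 + ⅖ = -2293/5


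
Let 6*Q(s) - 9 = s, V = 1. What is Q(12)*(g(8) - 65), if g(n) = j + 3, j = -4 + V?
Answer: -455/2 ≈ -227.50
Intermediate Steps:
j = -3 (j = -4 + 1 = -3)
g(n) = 0 (g(n) = -3 + 3 = 0)
Q(s) = 3/2 + s/6
Q(12)*(g(8) - 65) = (3/2 + (⅙)*12)*(0 - 65) = (3/2 + 2)*(-65) = (7/2)*(-65) = -455/2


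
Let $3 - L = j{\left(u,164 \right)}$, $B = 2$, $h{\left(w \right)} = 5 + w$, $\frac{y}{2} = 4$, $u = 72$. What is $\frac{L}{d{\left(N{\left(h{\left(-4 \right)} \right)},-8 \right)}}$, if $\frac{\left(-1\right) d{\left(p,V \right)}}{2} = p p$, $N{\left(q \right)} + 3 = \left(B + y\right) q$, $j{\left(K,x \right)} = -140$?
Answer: $- \frac{143}{98} \approx -1.4592$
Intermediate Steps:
$y = 8$ ($y = 2 \cdot 4 = 8$)
$L = 143$ ($L = 3 - -140 = 3 + 140 = 143$)
$N{\left(q \right)} = -3 + 10 q$ ($N{\left(q \right)} = -3 + \left(2 + 8\right) q = -3 + 10 q$)
$d{\left(p,V \right)} = - 2 p^{2}$ ($d{\left(p,V \right)} = - 2 p p = - 2 p^{2}$)
$\frac{L}{d{\left(N{\left(h{\left(-4 \right)} \right)},-8 \right)}} = \frac{143}{\left(-2\right) \left(-3 + 10 \left(5 - 4\right)\right)^{2}} = \frac{143}{\left(-2\right) \left(-3 + 10 \cdot 1\right)^{2}} = \frac{143}{\left(-2\right) \left(-3 + 10\right)^{2}} = \frac{143}{\left(-2\right) 7^{2}} = \frac{143}{\left(-2\right) 49} = \frac{143}{-98} = 143 \left(- \frac{1}{98}\right) = - \frac{143}{98}$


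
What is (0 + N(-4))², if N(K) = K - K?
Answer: 0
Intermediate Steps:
N(K) = 0
(0 + N(-4))² = (0 + 0)² = 0² = 0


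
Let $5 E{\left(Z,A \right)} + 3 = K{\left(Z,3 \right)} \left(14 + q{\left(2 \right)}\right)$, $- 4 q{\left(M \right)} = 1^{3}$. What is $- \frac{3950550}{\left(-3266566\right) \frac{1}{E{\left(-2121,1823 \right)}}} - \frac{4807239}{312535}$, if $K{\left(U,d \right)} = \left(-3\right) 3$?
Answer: $- \frac{94004863756023}{2041832409620} \approx -46.039$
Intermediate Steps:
$K{\left(U,d \right)} = -9$
$q{\left(M \right)} = - \frac{1}{4}$ ($q{\left(M \right)} = - \frac{1^{3}}{4} = \left(- \frac{1}{4}\right) 1 = - \frac{1}{4}$)
$E{\left(Z,A \right)} = - \frac{507}{20}$ ($E{\left(Z,A \right)} = - \frac{3}{5} + \frac{\left(-9\right) \left(14 - \frac{1}{4}\right)}{5} = - \frac{3}{5} + \frac{\left(-9\right) \frac{55}{4}}{5} = - \frac{3}{5} + \frac{1}{5} \left(- \frac{495}{4}\right) = - \frac{3}{5} - \frac{99}{4} = - \frac{507}{20}$)
$- \frac{3950550}{\left(-3266566\right) \frac{1}{E{\left(-2121,1823 \right)}}} - \frac{4807239}{312535} = - \frac{3950550}{\left(-3266566\right) \frac{1}{- \frac{507}{20}}} - \frac{4807239}{312535} = - \frac{3950550}{\left(-3266566\right) \left(- \frac{20}{507}\right)} - \frac{4807239}{312535} = - \frac{3950550}{\frac{65331320}{507}} - \frac{4807239}{312535} = \left(-3950550\right) \frac{507}{65331320} - \frac{4807239}{312535} = - \frac{200292885}{6533132} - \frac{4807239}{312535} = - \frac{94004863756023}{2041832409620}$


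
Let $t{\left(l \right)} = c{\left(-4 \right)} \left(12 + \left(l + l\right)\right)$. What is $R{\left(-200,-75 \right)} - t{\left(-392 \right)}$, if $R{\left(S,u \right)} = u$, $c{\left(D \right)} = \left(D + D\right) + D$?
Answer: $-9339$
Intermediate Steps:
$c{\left(D \right)} = 3 D$ ($c{\left(D \right)} = 2 D + D = 3 D$)
$t{\left(l \right)} = -144 - 24 l$ ($t{\left(l \right)} = 3 \left(-4\right) \left(12 + \left(l + l\right)\right) = - 12 \left(12 + 2 l\right) = -144 - 24 l$)
$R{\left(-200,-75 \right)} - t{\left(-392 \right)} = -75 - \left(-144 - -9408\right) = -75 - \left(-144 + 9408\right) = -75 - 9264 = -9339$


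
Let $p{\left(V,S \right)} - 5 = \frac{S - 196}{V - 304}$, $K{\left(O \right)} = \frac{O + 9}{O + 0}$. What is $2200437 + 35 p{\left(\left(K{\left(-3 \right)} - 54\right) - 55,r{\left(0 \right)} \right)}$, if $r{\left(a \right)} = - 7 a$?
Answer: $\frac{182652168}{83} \approx 2.2006 \cdot 10^{6}$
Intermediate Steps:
$K{\left(O \right)} = \frac{9 + O}{O}$
$p{\left(V,S \right)} = 5 + \frac{-196 + S}{-304 + V}$ ($p{\left(V,S \right)} = 5 + \frac{S - 196}{V - 304} = 5 + \frac{-196 + S}{-304 + V}$)
$2200437 + 35 p{\left(\left(K{\left(-3 \right)} - 54\right) - 55,r{\left(0 \right)} \right)} = 2200437 + 35 \frac{-1716 - 0 + 5 \left(\left(\frac{9 - 3}{-3} - 54\right) - 55\right)}{-304 - \left(109 - \frac{9 - 3}{-3}\right)} = 2200437 + 35 \frac{-1716 + 0 + 5 \left(\left(\left(- \frac{1}{3}\right) 6 - 54\right) - 55\right)}{-304 - 111} = 2200437 + 35 \frac{-1716 + 0 + 5 \left(\left(-2 - 54\right) - 55\right)}{-304 - 111} = 2200437 + 35 \frac{-1716 + 0 + 5 \left(-56 - 55\right)}{-304 - 111} = 2200437 + 35 \frac{-1716 + 0 + 5 \left(-111\right)}{-304 - 111} = 2200437 + 35 \frac{-1716 + 0 - 555}{-415} = 2200437 + 35 \left(\left(- \frac{1}{415}\right) \left(-2271\right)\right) = 2200437 + 35 \cdot \frac{2271}{415} = 2200437 + \frac{15897}{83} = \frac{182652168}{83}$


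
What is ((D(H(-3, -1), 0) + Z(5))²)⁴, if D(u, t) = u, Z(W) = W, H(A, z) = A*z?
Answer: 16777216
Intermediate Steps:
((D(H(-3, -1), 0) + Z(5))²)⁴ = ((-3*(-1) + 5)²)⁴ = ((3 + 5)²)⁴ = (8²)⁴ = 64⁴ = 16777216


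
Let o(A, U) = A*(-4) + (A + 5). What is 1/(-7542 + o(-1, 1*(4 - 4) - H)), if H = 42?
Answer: -1/7534 ≈ -0.00013273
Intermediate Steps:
o(A, U) = 5 - 3*A (o(A, U) = -4*A + (5 + A) = 5 - 3*A)
1/(-7542 + o(-1, 1*(4 - 4) - H)) = 1/(-7542 + (5 - 3*(-1))) = 1/(-7542 + (5 + 3)) = 1/(-7542 + 8) = 1/(-7534) = -1/7534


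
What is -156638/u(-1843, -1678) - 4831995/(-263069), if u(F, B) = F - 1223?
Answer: 28010749346/403284777 ≈ 69.457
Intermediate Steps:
u(F, B) = -1223 + F
-156638/u(-1843, -1678) - 4831995/(-263069) = -156638/(-1223 - 1843) - 4831995/(-263069) = -156638/(-3066) - 4831995*(-1/263069) = -156638*(-1/3066) + 4831995/263069 = 78319/1533 + 4831995/263069 = 28010749346/403284777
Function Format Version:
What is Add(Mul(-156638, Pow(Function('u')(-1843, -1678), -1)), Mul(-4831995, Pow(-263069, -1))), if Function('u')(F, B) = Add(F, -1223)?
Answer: Rational(28010749346, 403284777) ≈ 69.457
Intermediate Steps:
Function('u')(F, B) = Add(-1223, F)
Add(Mul(-156638, Pow(Function('u')(-1843, -1678), -1)), Mul(-4831995, Pow(-263069, -1))) = Add(Mul(-156638, Pow(Add(-1223, -1843), -1)), Mul(-4831995, Pow(-263069, -1))) = Add(Mul(-156638, Pow(-3066, -1)), Mul(-4831995, Rational(-1, 263069))) = Add(Mul(-156638, Rational(-1, 3066)), Rational(4831995, 263069)) = Add(Rational(78319, 1533), Rational(4831995, 263069)) = Rational(28010749346, 403284777)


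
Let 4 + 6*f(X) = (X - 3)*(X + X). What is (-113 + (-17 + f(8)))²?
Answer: 123904/9 ≈ 13767.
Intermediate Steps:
f(X) = -⅔ + X*(-3 + X)/3 (f(X) = -⅔ + ((X - 3)*(X + X))/6 = -⅔ + ((-3 + X)*(2*X))/6 = -⅔ + (2*X*(-3 + X))/6 = -⅔ + X*(-3 + X)/3)
(-113 + (-17 + f(8)))² = (-113 + (-17 + (-⅔ - 1*8 + (⅓)*8²)))² = (-113 + (-17 + (-⅔ - 8 + (⅓)*64)))² = (-113 + (-17 + (-⅔ - 8 + 64/3)))² = (-113 + (-17 + 38/3))² = (-113 - 13/3)² = (-352/3)² = 123904/9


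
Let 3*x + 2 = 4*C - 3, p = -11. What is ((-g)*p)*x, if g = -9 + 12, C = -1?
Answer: -99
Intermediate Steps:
g = 3
x = -3 (x = -⅔ + (4*(-1) - 3)/3 = -⅔ + (-4 - 3)/3 = -⅔ + (⅓)*(-7) = -⅔ - 7/3 = -3)
((-g)*p)*x = (-1*3*(-11))*(-3) = -3*(-11)*(-3) = 33*(-3) = -99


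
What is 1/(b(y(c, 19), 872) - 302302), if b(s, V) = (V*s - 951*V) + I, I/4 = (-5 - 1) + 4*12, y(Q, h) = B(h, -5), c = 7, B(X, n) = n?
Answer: -1/1135766 ≈ -8.8046e-7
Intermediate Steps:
y(Q, h) = -5
I = 168 (I = 4*((-5 - 1) + 4*12) = 4*(-6 + 48) = 4*42 = 168)
b(s, V) = 168 - 951*V + V*s (b(s, V) = (V*s - 951*V) + 168 = (-951*V + V*s) + 168 = 168 - 951*V + V*s)
1/(b(y(c, 19), 872) - 302302) = 1/((168 - 951*872 + 872*(-5)) - 302302) = 1/((168 - 829272 - 4360) - 302302) = 1/(-833464 - 302302) = 1/(-1135766) = -1/1135766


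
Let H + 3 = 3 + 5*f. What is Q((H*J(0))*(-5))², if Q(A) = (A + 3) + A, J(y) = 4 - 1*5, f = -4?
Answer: 38809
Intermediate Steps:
J(y) = -1 (J(y) = 4 - 5 = -1)
H = -20 (H = -3 + (3 + 5*(-4)) = -3 + (3 - 20) = -3 - 17 = -20)
Q(A) = 3 + 2*A (Q(A) = (3 + A) + A = 3 + 2*A)
Q((H*J(0))*(-5))² = (3 + 2*(-20*(-1)*(-5)))² = (3 + 2*(20*(-5)))² = (3 + 2*(-100))² = (3 - 200)² = (-197)² = 38809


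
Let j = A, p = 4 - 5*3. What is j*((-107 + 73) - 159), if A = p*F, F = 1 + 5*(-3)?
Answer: -29722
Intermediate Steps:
p = -11 (p = 4 - 15 = -11)
F = -14 (F = 1 - 15 = -14)
A = 154 (A = -11*(-14) = 154)
j = 154
j*((-107 + 73) - 159) = 154*((-107 + 73) - 159) = 154*(-34 - 159) = 154*(-193) = -29722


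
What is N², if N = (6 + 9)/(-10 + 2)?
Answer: 225/64 ≈ 3.5156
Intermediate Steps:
N = -15/8 (N = 15/(-8) = 15*(-⅛) = -15/8 ≈ -1.8750)
N² = (-15/8)² = 225/64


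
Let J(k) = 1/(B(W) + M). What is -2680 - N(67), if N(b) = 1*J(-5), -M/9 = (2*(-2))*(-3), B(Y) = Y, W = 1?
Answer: -286759/107 ≈ -2680.0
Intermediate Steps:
M = -108 (M = -9*2*(-2)*(-3) = -(-36)*(-3) = -9*12 = -108)
J(k) = -1/107 (J(k) = 1/(1 - 108) = 1/(-107) = -1/107)
N(b) = -1/107 (N(b) = 1*(-1/107) = -1/107)
-2680 - N(67) = -2680 - 1*(-1/107) = -2680 + 1/107 = -286759/107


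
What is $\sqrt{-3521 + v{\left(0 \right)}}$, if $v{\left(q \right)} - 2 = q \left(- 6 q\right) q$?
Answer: $3 i \sqrt{391} \approx 59.321 i$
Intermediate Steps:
$v{\left(q \right)} = 2 - 6 q^{3}$ ($v{\left(q \right)} = 2 + q \left(- 6 q\right) q = 2 + - 6 q^{2} q = 2 - 6 q^{3}$)
$\sqrt{-3521 + v{\left(0 \right)}} = \sqrt{-3521 + \left(2 - 6 \cdot 0^{3}\right)} = \sqrt{-3521 + \left(2 - 0\right)} = \sqrt{-3521 + \left(2 + 0\right)} = \sqrt{-3521 + 2} = \sqrt{-3519} = 3 i \sqrt{391}$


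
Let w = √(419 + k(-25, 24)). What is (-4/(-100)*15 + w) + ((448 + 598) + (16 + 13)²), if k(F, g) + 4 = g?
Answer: 9438/5 + √439 ≈ 1908.6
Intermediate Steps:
k(F, g) = -4 + g
w = √439 (w = √(419 + (-4 + 24)) = √(419 + 20) = √439 ≈ 20.952)
(-4/(-100)*15 + w) + ((448 + 598) + (16 + 13)²) = (-4/(-100)*15 + √439) + ((448 + 598) + (16 + 13)²) = (-4*(-1/100)*15 + √439) + (1046 + 29²) = ((1/25)*15 + √439) + (1046 + 841) = (⅗ + √439) + 1887 = 9438/5 + √439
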